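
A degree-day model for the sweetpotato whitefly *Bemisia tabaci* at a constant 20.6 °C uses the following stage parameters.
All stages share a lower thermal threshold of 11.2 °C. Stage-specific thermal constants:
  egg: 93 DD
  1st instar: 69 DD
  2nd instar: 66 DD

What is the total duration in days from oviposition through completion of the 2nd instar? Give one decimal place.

24.3 days

Daily accumulation at 20.6 °C = 20.6 − 11.2 = 9.4 DD/day.
Total K = 93 + 69 + 66 = 228 DD.
Total duration = 228 / 9.4 = 24.255 ≈ 24.3 days.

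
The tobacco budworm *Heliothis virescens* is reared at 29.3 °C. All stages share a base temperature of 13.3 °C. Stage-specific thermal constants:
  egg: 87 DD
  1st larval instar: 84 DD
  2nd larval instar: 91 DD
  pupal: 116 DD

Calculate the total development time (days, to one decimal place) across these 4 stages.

23.6 days

Daily accumulation at 29.3 °C = 29.3 − 13.3 = 16.0 DD/day.
Total K = 87 + 84 + 91 + 116 = 378 DD.
Total duration = 378 / 16.0 = 23.625 ≈ 23.6 days.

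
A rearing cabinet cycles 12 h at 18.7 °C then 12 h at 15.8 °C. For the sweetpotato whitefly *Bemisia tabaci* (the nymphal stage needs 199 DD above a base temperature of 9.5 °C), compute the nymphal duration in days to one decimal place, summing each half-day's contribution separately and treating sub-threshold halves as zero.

Day half: max(0, 18.7 − 9.5) × 0.5 = 9.2 × 0.5 = 4.60 DD.
Night half: max(0, 15.8 − 9.5) × 0.5 = 6.3 × 0.5 = 3.15 DD.
Per 24 h: 7.75 DD/day.
Duration = 199 / 7.75 = 25.677 ≈ 25.7 days.

25.7 days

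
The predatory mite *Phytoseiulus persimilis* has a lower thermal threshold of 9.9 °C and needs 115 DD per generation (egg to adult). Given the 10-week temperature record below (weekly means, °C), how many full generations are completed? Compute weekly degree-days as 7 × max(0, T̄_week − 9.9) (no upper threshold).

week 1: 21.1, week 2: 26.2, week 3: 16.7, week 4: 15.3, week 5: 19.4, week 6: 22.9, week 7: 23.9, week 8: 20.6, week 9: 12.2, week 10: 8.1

Weekly DD (7 × max(0, T̄ − 9.9)): 78.4, 114.1, 47.6, 37.8, 66.5, 91.0, 98.0, 74.9, 16.1, 0.0.
Season total = 624.4 DD.
Complete generations = ⌊624.4 / 115⌋ = 5.

5 generations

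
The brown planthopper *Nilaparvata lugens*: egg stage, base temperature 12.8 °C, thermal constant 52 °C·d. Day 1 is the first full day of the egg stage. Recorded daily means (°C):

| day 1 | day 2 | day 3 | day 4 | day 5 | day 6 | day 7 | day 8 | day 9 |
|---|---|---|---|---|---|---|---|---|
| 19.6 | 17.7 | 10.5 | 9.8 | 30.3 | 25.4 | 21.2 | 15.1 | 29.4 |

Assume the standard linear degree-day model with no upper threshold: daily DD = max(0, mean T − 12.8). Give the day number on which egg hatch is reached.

day 8

Daily DD above 12.8 °C: 6.8, 4.9, 0.0, 0.0, 17.5, 12.6, 8.4, 2.3, 16.6.
Cumulative: 6.8, 11.7, 11.7, 11.7, 29.2, 41.8, 50.2, 52.5, 69.1.
The total first reaches 52 DD on day 8.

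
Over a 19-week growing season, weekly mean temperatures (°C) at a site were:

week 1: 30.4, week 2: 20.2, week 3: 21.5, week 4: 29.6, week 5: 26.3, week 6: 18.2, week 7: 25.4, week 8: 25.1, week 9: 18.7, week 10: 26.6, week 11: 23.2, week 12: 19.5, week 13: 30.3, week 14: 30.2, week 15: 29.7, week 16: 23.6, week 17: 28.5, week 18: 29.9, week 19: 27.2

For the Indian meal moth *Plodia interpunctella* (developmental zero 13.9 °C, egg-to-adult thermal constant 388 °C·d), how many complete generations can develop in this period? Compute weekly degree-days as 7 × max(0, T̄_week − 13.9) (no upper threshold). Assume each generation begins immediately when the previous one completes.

Weekly DD (7 × max(0, T̄ − 13.9)): 115.5, 44.1, 53.2, 109.9, 86.8, 30.1, 80.5, 78.4, 33.6, 88.9, 65.1, 39.2, 114.8, 114.1, 110.6, 67.9, 102.2, 112.0, 93.1.
Season total = 1540.0 DD.
Complete generations = ⌊1540.0 / 388⌋ = 3.

3 generations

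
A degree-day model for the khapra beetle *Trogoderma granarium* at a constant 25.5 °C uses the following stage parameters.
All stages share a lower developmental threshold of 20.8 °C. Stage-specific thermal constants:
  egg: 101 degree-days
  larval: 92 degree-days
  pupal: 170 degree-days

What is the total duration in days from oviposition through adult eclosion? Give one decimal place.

Daily accumulation at 25.5 °C = 25.5 − 20.8 = 4.7 DD/day.
Total K = 101 + 92 + 170 = 363 DD.
Total duration = 363 / 4.7 = 77.234 ≈ 77.2 days.

77.2 days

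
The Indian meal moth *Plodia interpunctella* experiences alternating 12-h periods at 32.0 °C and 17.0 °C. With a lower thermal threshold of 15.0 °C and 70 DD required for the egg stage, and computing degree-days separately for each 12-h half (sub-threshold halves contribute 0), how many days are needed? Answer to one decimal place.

Day half: max(0, 32.0 − 15.0) × 0.5 = 17.0 × 0.5 = 8.50 DD.
Night half: max(0, 17.0 − 15.0) × 0.5 = 2.0 × 0.5 = 1.00 DD.
Per 24 h: 9.50 DD/day.
Duration = 70 / 9.50 = 7.368 ≈ 7.4 days.

7.4 days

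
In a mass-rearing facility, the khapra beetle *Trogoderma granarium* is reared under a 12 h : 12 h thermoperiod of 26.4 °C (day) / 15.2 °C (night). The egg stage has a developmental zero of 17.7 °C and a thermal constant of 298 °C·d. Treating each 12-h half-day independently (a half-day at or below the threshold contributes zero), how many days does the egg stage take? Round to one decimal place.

Day half: max(0, 26.4 − 17.7) × 0.5 = 8.7 × 0.5 = 4.35 DD.
Night half: max(0, 15.2 − 17.7) × 0.5 = 0.0 × 0.5 = 0.00 DD.
Per 24 h: 4.35 DD/day.
Duration = 298 / 4.35 = 68.506 ≈ 68.5 days.

68.5 days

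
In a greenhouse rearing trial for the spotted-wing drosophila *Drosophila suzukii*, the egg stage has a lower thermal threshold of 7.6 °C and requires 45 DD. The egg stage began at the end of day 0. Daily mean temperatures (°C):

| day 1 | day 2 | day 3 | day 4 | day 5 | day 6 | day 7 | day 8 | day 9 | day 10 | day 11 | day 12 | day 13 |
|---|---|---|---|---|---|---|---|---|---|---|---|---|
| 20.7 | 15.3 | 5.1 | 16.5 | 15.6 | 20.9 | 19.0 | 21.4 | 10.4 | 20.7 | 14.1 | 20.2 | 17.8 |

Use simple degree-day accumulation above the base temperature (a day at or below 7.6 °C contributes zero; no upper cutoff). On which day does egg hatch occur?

day 6

Daily DD above 7.6 °C: 13.1, 7.7, 0.0, 8.9, 8.0, 13.3, 11.4, 13.8, 2.8, 13.1, 6.5, 12.6, 10.2.
Cumulative: 13.1, 20.8, 20.8, 29.7, 37.7, 51.0, 62.4, 76.2, 79.0, 92.1, 98.6, 111.2, 121.4.
The total first reaches 45 DD on day 6.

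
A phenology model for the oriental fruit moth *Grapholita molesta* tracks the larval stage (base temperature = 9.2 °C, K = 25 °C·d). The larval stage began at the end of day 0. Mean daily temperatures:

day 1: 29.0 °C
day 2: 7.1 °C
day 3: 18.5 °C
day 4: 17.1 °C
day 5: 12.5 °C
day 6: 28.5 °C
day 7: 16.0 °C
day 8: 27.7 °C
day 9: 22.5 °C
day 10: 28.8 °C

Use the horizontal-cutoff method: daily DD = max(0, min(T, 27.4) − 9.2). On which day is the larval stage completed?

Daily DD above 9.2 °C (capped at 18.2): 18.2, 0.0, 9.3, 7.9, 3.3, 18.2, 6.8, 18.2, 13.3, 18.2.
Cumulative: 18.2, 18.2, 27.5, 35.4, 38.7, 56.9, 63.7, 81.9, 95.2, 113.4.
The total first reaches 25 DD on day 3.

day 3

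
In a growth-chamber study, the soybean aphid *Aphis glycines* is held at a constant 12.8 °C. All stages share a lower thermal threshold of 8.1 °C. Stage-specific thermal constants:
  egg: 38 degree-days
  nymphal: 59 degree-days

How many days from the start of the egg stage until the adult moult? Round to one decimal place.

Daily accumulation at 12.8 °C = 12.8 − 8.1 = 4.7 DD/day.
Total K = 38 + 59 = 97 DD.
Total duration = 97 / 4.7 = 20.638 ≈ 20.6 days.

20.6 days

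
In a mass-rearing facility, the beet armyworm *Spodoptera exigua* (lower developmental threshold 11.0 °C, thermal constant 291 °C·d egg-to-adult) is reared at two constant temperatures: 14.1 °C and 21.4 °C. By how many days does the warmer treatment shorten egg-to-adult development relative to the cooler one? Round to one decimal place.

At 14.1 °C: 291 / (14.1 − 11.0) = 291 / 3.1 = 93.871 d.
At 21.4 °C: 291 / (21.4 − 11.0) = 291 / 10.4 = 27.981 d.
Difference = |93.871 − 27.981| = 65.890 ≈ 65.9 days.

65.9 days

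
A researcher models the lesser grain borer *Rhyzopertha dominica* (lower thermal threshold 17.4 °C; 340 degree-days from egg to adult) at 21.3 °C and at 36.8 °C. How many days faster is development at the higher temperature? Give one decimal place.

69.7 days

At 21.3 °C: 340 / (21.3 − 17.4) = 340 / 3.9 = 87.179 d.
At 36.8 °C: 340 / (36.8 − 17.4) = 340 / 19.4 = 17.526 d.
Difference = |87.179 − 17.526| = 69.654 ≈ 69.7 days.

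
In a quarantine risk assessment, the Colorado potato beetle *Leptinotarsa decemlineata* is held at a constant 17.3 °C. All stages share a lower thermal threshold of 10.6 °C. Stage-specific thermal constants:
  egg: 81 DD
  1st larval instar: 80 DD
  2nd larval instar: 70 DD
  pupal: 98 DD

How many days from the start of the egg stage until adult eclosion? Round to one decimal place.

49.1 days

Daily accumulation at 17.3 °C = 17.3 − 10.6 = 6.7 DD/day.
Total K = 81 + 80 + 70 + 98 = 329 DD.
Total duration = 329 / 6.7 = 49.104 ≈ 49.1 days.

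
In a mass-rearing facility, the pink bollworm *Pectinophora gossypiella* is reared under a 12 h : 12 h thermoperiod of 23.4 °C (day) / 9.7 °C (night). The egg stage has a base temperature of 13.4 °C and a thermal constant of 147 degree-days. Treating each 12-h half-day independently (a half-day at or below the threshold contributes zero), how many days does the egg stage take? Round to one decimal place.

Day half: max(0, 23.4 − 13.4) × 0.5 = 10.0 × 0.5 = 5.00 DD.
Night half: max(0, 9.7 − 13.4) × 0.5 = 0.0 × 0.5 = 0.00 DD.
Per 24 h: 5.00 DD/day.
Duration = 147 / 5.00 = 29.400 ≈ 29.4 days.

29.4 days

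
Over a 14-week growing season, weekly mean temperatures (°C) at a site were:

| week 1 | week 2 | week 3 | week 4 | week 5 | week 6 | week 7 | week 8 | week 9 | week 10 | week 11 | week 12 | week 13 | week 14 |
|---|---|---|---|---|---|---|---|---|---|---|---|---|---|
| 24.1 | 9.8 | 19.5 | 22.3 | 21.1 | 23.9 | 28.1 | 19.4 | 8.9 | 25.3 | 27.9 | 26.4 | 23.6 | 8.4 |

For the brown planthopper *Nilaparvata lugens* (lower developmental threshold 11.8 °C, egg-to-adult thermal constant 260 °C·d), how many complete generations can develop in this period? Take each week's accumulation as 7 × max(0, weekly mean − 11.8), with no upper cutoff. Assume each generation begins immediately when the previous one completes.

Weekly DD (7 × max(0, T̄ − 11.8)): 86.1, 0.0, 53.9, 73.5, 65.1, 84.7, 114.1, 53.2, 0.0, 94.5, 112.7, 102.2, 82.6, 0.0.
Season total = 922.6 DD.
Complete generations = ⌊922.6 / 260⌋ = 3.

3 generations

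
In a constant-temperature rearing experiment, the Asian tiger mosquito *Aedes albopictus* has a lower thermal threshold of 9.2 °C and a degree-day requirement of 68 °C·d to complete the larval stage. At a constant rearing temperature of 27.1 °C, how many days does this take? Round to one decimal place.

Daily accumulation = 27.1 − 9.2 = 17.9 DD/day.
Duration = 68 / 17.9 = 3.799 ≈ 3.8 days.

3.8 days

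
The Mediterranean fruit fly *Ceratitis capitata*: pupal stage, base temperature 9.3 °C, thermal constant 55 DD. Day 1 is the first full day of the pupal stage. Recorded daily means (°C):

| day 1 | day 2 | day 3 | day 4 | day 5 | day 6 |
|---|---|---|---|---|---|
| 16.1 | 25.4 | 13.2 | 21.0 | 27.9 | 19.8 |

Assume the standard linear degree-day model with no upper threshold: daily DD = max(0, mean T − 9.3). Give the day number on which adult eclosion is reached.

Daily DD above 9.3 °C: 6.8, 16.1, 3.9, 11.7, 18.6, 10.5.
Cumulative: 6.8, 22.9, 26.8, 38.5, 57.1, 67.6.
The total first reaches 55 DD on day 5.

day 5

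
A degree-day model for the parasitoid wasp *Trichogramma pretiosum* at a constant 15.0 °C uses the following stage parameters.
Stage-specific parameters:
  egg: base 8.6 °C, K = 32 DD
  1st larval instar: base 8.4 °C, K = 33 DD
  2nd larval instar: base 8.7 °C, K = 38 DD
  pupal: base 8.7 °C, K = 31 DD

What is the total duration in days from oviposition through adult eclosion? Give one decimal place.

egg: 32 / (15.0 − 8.6) = 32 / 6.4 = 5.000 d.
1st larval instar: 33 / (15.0 − 8.4) = 33 / 6.6 = 5.000 d.
2nd larval instar: 38 / (15.0 − 8.7) = 38 / 6.3 = 6.032 d.
pupal: 31 / (15.0 − 8.7) = 31 / 6.3 = 4.921 d.
Sum = 20.952 ≈ 21.0 days.

21.0 days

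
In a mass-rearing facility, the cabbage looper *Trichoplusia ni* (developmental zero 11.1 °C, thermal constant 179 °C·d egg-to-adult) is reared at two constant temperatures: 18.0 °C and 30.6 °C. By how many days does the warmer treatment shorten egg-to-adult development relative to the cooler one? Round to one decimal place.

16.8 days

At 18.0 °C: 179 / (18.0 − 11.1) = 179 / 6.9 = 25.942 d.
At 30.6 °C: 179 / (30.6 − 11.1) = 179 / 19.5 = 9.179 d.
Difference = |25.942 − 9.179| = 16.763 ≈ 16.8 days.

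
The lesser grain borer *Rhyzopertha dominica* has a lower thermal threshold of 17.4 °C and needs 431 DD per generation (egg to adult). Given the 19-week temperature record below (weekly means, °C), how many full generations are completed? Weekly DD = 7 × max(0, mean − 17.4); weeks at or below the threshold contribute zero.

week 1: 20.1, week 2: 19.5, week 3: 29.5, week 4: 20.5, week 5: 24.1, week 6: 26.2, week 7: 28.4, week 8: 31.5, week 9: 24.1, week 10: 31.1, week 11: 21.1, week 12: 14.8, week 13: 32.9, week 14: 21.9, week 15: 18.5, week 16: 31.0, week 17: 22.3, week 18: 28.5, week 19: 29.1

Weekly DD (7 × max(0, T̄ − 17.4)): 18.9, 14.7, 84.7, 21.7, 46.9, 61.6, 77.0, 98.7, 46.9, 95.9, 25.9, 0.0, 108.5, 31.5, 7.7, 95.2, 34.3, 77.7, 81.9.
Season total = 1029.7 DD.
Complete generations = ⌊1029.7 / 431⌋ = 2.

2 generations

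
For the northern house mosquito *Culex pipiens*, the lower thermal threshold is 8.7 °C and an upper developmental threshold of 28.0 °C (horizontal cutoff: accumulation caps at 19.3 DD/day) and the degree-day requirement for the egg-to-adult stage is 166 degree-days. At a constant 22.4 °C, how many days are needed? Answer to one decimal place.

Daily accumulation = 22.4 − 8.7 = 13.7 DD/day.
Duration = 166 / 13.7 = 12.117 ≈ 12.1 days.

12.1 days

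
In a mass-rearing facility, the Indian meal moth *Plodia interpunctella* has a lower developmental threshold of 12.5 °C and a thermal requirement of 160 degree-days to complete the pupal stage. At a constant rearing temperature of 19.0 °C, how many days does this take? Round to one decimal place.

Daily accumulation = 19.0 − 12.5 = 6.5 DD/day.
Duration = 160 / 6.5 = 24.615 ≈ 24.6 days.

24.6 days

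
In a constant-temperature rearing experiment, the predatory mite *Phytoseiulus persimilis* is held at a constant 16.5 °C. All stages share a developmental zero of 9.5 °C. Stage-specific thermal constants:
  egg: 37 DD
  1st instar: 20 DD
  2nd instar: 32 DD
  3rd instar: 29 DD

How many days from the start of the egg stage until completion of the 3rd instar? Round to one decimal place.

16.9 days

Daily accumulation at 16.5 °C = 16.5 − 9.5 = 7.0 DD/day.
Total K = 37 + 20 + 32 + 29 = 118 DD.
Total duration = 118 / 7.0 = 16.857 ≈ 16.9 days.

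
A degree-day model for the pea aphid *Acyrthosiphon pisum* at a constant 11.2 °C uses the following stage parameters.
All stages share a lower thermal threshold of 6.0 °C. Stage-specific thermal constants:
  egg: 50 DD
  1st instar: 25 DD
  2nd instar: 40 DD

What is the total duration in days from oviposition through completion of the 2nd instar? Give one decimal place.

Daily accumulation at 11.2 °C = 11.2 − 6.0 = 5.2 DD/day.
Total K = 50 + 25 + 40 = 115 DD.
Total duration = 115 / 5.2 = 22.115 ≈ 22.1 days.

22.1 days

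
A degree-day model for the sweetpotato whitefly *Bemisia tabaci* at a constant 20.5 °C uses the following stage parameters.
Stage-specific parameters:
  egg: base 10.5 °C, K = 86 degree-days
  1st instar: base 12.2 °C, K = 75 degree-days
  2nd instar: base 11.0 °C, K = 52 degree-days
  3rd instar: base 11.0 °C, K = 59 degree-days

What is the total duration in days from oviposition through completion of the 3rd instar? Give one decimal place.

egg: 86 / (20.5 − 10.5) = 86 / 10.0 = 8.600 d.
1st instar: 75 / (20.5 − 12.2) = 75 / 8.3 = 9.036 d.
2nd instar: 52 / (20.5 − 11.0) = 52 / 9.5 = 5.474 d.
3rd instar: 59 / (20.5 − 11.0) = 59 / 9.5 = 6.211 d.
Sum = 29.320 ≈ 29.3 days.

29.3 days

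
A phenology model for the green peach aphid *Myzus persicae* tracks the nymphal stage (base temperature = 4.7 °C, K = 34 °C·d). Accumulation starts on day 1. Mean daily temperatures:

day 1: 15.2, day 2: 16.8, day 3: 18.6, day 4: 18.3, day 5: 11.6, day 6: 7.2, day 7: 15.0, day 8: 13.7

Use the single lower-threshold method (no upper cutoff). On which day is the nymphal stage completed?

Daily DD above 4.7 °C: 10.5, 12.1, 13.9, 13.6, 6.9, 2.5, 10.3, 9.0.
Cumulative: 10.5, 22.6, 36.5, 50.1, 57.0, 59.5, 69.8, 78.8.
The total first reaches 34 DD on day 3.

day 3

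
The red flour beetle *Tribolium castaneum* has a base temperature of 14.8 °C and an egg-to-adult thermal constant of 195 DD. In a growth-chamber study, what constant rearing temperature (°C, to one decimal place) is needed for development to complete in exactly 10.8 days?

32.9 °C

Required daily accumulation = 195 / 10.8 = 18.056 DD/day.
T = T_base + 18.056 = 14.8 + 18.056 = 32.856 ≈ 32.9 °C.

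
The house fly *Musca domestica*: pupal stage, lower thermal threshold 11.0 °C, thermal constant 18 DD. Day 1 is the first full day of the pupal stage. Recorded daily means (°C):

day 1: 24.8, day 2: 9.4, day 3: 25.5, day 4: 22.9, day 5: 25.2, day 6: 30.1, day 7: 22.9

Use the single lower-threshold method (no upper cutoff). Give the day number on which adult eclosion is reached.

Daily DD above 11.0 °C: 13.8, 0.0, 14.5, 11.9, 14.2, 19.1, 11.9.
Cumulative: 13.8, 13.8, 28.3, 40.2, 54.4, 73.5, 85.4.
The total first reaches 18 DD on day 3.

day 3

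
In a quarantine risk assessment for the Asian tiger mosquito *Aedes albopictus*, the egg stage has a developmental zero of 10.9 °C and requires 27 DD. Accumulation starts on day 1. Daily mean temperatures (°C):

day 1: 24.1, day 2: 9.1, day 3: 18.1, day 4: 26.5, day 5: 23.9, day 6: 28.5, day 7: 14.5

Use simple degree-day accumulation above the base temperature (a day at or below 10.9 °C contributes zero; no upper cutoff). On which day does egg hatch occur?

day 4

Daily DD above 10.9 °C: 13.2, 0.0, 7.2, 15.6, 13.0, 17.6, 3.6.
Cumulative: 13.2, 13.2, 20.4, 36.0, 49.0, 66.6, 70.2.
The total first reaches 27 DD on day 4.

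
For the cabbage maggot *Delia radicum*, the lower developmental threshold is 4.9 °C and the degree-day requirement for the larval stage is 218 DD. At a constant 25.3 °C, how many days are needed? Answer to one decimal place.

Daily accumulation = 25.3 − 4.9 = 20.4 DD/day.
Duration = 218 / 20.4 = 10.686 ≈ 10.7 days.

10.7 days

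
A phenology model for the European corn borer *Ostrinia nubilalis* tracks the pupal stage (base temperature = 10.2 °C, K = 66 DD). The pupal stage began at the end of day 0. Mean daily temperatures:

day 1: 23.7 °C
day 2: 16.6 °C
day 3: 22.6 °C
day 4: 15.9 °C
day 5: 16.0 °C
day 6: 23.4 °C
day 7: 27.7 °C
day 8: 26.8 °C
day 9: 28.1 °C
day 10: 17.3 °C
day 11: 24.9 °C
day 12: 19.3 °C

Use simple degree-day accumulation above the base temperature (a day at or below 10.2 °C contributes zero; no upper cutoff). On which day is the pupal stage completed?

Daily DD above 10.2 °C: 13.5, 6.4, 12.4, 5.7, 5.8, 13.2, 17.5, 16.6, 17.9, 7.1, 14.7, 9.1.
Cumulative: 13.5, 19.9, 32.3, 38.0, 43.8, 57.0, 74.5, 91.1, 109.0, 116.1, 130.8, 139.9.
The total first reaches 66 DD on day 7.

day 7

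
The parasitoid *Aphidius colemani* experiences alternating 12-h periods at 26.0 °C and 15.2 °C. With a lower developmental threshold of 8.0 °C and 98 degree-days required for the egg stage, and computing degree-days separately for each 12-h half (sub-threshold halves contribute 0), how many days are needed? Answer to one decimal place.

7.8 days

Day half: max(0, 26.0 − 8.0) × 0.5 = 18.0 × 0.5 = 9.00 DD.
Night half: max(0, 15.2 − 8.0) × 0.5 = 7.2 × 0.5 = 3.60 DD.
Per 24 h: 12.60 DD/day.
Duration = 98 / 12.60 = 7.778 ≈ 7.8 days.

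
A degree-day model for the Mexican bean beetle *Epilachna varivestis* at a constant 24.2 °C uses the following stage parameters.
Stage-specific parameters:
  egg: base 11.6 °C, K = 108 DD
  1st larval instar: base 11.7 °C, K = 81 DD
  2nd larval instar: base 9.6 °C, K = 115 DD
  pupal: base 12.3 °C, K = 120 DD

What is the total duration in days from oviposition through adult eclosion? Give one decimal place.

33.0 days

egg: 108 / (24.2 − 11.6) = 108 / 12.6 = 8.571 d.
1st larval instar: 81 / (24.2 − 11.7) = 81 / 12.5 = 6.480 d.
2nd larval instar: 115 / (24.2 − 9.6) = 115 / 14.6 = 7.877 d.
pupal: 120 / (24.2 − 12.3) = 120 / 11.9 = 10.084 d.
Sum = 33.012 ≈ 33.0 days.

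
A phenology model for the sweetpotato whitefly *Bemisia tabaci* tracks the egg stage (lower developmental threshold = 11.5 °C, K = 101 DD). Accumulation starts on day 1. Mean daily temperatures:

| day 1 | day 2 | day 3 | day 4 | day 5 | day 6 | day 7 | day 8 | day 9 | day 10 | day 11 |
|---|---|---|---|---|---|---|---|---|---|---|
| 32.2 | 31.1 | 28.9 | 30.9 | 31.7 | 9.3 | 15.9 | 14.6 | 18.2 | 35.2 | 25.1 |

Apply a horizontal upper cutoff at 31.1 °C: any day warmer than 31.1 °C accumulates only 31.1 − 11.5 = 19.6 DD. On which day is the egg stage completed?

Daily DD above 11.5 °C (capped at 19.6): 19.6, 19.6, 17.4, 19.4, 19.6, 0.0, 4.4, 3.1, 6.7, 19.6, 13.6.
Cumulative: 19.6, 39.2, 56.6, 76.0, 95.6, 95.6, 100.0, 103.1, 109.8, 129.4, 143.0.
The total first reaches 101 DD on day 8.

day 8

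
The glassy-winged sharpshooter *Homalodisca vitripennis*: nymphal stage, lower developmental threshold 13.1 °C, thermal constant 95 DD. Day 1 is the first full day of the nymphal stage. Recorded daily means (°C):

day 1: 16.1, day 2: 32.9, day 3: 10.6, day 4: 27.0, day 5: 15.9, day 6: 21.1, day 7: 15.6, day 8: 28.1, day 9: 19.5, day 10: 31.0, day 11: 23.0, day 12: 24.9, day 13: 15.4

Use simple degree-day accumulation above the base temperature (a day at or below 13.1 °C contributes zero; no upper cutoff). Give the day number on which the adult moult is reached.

Daily DD above 13.1 °C: 3.0, 19.8, 0.0, 13.9, 2.8, 8.0, 2.5, 15.0, 6.4, 17.9, 9.9, 11.8, 2.3.
Cumulative: 3.0, 22.8, 22.8, 36.7, 39.5, 47.5, 50.0, 65.0, 71.4, 89.3, 99.2, 111.0, 113.3.
The total first reaches 95 DD on day 11.

day 11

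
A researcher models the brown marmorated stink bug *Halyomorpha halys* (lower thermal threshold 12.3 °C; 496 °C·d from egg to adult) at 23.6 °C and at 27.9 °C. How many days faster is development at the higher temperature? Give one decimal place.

At 23.6 °C: 496 / (23.6 − 12.3) = 496 / 11.3 = 43.894 d.
At 27.9 °C: 496 / (27.9 − 12.3) = 496 / 15.6 = 31.795 d.
Difference = |43.894 − 31.795| = 12.099 ≈ 12.1 days.

12.1 days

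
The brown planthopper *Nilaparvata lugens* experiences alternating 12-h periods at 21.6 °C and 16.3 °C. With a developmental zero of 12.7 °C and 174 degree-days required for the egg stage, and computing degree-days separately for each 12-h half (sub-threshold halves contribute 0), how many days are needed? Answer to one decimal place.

Day half: max(0, 21.6 − 12.7) × 0.5 = 8.9 × 0.5 = 4.45 DD.
Night half: max(0, 16.3 − 12.7) × 0.5 = 3.6 × 0.5 = 1.80 DD.
Per 24 h: 6.25 DD/day.
Duration = 174 / 6.25 = 27.840 ≈ 27.8 days.

27.8 days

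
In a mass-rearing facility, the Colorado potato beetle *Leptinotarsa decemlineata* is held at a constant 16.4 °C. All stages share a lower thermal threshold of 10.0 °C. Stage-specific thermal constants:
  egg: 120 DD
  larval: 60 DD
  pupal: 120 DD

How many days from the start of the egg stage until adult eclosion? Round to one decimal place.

46.9 days

Daily accumulation at 16.4 °C = 16.4 − 10.0 = 6.4 DD/day.
Total K = 120 + 60 + 120 = 300 DD.
Total duration = 300 / 6.4 = 46.875 ≈ 46.9 days.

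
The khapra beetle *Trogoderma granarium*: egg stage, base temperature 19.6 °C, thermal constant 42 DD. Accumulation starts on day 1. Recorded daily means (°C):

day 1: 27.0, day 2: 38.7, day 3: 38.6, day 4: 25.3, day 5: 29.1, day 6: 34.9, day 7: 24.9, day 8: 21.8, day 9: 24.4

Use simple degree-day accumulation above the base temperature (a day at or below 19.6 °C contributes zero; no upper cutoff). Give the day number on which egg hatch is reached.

Daily DD above 19.6 °C: 7.4, 19.1, 19.0, 5.7, 9.5, 15.3, 5.3, 2.2, 4.8.
Cumulative: 7.4, 26.5, 45.5, 51.2, 60.7, 76.0, 81.3, 83.5, 88.3.
The total first reaches 42 DD on day 3.

day 3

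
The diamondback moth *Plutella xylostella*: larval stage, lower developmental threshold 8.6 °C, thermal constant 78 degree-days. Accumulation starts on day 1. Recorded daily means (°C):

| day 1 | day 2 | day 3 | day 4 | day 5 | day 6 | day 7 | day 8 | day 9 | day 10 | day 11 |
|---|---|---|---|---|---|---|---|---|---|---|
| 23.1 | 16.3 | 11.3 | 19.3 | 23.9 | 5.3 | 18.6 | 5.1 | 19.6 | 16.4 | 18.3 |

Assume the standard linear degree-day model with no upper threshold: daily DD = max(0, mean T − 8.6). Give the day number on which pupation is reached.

day 10

Daily DD above 8.6 °C: 14.5, 7.7, 2.7, 10.7, 15.3, 0.0, 10.0, 0.0, 11.0, 7.8, 9.7.
Cumulative: 14.5, 22.2, 24.9, 35.6, 50.9, 50.9, 60.9, 60.9, 71.9, 79.7, 89.4.
The total first reaches 78 DD on day 10.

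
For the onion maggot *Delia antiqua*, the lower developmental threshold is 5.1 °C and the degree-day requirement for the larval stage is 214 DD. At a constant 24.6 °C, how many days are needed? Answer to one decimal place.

Daily accumulation = 24.6 − 5.1 = 19.5 DD/day.
Duration = 214 / 19.5 = 10.974 ≈ 11.0 days.

11.0 days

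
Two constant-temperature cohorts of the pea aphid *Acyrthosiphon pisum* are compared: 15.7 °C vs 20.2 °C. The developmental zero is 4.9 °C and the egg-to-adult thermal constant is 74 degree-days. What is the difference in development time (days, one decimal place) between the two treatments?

2.0 days

At 15.7 °C: 74 / (15.7 − 4.9) = 74 / 10.8 = 6.852 d.
At 20.2 °C: 74 / (20.2 − 4.9) = 74 / 15.3 = 4.837 d.
Difference = |6.852 − 4.837| = 2.015 ≈ 2.0 days.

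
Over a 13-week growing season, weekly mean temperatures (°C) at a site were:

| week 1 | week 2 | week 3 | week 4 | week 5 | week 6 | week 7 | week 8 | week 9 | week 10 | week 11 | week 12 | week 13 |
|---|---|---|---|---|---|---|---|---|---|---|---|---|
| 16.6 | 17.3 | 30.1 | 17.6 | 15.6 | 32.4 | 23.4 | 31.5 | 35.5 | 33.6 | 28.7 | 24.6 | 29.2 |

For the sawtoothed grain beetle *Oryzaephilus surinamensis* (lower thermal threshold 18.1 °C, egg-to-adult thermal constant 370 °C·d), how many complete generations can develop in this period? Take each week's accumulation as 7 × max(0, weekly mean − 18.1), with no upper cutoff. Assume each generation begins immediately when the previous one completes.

Weekly DD (7 × max(0, T̄ − 18.1)): 0.0, 0.0, 84.0, 0.0, 0.0, 100.1, 37.1, 93.8, 121.8, 108.5, 74.2, 45.5, 77.7.
Season total = 742.7 DD.
Complete generations = ⌊742.7 / 370⌋ = 2.

2 generations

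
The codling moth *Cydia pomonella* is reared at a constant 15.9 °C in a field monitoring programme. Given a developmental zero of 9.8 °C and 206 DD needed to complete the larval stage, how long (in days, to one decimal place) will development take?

Daily accumulation = 15.9 − 9.8 = 6.1 DD/day.
Duration = 206 / 6.1 = 33.770 ≈ 33.8 days.

33.8 days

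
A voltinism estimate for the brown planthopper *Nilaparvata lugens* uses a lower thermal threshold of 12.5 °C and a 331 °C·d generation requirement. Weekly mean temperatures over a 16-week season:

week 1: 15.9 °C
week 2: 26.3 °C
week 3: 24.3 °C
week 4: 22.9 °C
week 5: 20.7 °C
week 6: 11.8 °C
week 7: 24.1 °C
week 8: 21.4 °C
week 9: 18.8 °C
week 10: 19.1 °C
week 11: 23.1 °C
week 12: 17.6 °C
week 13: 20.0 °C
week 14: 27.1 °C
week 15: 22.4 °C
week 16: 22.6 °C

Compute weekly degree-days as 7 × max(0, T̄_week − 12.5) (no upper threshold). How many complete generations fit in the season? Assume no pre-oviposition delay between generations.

Weekly DD (7 × max(0, T̄ − 12.5)): 23.8, 96.6, 82.6, 72.8, 57.4, 0.0, 81.2, 62.3, 44.1, 46.2, 74.2, 35.7, 52.5, 102.2, 69.3, 70.7.
Season total = 971.6 DD.
Complete generations = ⌊971.6 / 331⌋ = 2.

2 generations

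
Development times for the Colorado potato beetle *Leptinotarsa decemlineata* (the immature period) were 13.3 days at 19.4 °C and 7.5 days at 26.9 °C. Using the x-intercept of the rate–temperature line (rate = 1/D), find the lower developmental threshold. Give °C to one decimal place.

9.7 °C

Under the model K = D·(T − T_b), so D₁·(T₁ − T_b) = D₂·(T₂ − T_b).
13.3·(19.4 − T_b) = 7.5·(26.9 − T_b)
T_b = (13.3·19.4 − 7.5·26.9) / (13.3 − 7.5) = 56.27 / 5.8 = 9.702 °C ≈ 9.7 °C.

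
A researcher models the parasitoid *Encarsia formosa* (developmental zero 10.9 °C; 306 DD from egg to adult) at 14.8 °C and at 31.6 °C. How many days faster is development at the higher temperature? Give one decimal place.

At 14.8 °C: 306 / (14.8 − 10.9) = 306 / 3.9 = 78.462 d.
At 31.6 °C: 306 / (31.6 − 10.9) = 306 / 20.7 = 14.783 d.
Difference = |78.462 − 14.783| = 63.679 ≈ 63.7 days.

63.7 days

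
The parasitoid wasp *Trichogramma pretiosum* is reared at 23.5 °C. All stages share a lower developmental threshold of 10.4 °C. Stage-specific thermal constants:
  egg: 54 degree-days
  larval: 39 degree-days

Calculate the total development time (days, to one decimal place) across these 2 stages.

Daily accumulation at 23.5 °C = 23.5 − 10.4 = 13.1 DD/day.
Total K = 54 + 39 = 93 DD.
Total duration = 93 / 13.1 = 7.099 ≈ 7.1 days.

7.1 days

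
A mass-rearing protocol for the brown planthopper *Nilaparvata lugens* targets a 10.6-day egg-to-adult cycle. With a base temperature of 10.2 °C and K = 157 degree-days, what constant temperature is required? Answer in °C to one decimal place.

Required daily accumulation = 157 / 10.6 = 14.811 DD/day.
T = T_base + 14.811 = 10.2 + 14.811 = 25.011 ≈ 25.0 °C.

25.0 °C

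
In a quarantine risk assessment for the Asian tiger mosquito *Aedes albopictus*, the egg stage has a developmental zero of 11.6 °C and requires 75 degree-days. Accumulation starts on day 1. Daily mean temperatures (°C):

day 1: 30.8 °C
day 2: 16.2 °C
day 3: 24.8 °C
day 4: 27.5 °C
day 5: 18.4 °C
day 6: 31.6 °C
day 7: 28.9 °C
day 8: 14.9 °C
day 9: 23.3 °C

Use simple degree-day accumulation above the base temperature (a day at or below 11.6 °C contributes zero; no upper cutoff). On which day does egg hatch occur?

Daily DD above 11.6 °C: 19.2, 4.6, 13.2, 15.9, 6.8, 20.0, 17.3, 3.3, 11.7.
Cumulative: 19.2, 23.8, 37.0, 52.9, 59.7, 79.7, 97.0, 100.3, 112.0.
The total first reaches 75 DD on day 6.

day 6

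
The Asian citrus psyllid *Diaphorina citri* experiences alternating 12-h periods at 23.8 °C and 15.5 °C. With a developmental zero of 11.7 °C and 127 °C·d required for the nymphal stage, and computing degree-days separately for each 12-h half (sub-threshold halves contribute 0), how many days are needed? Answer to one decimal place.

Day half: max(0, 23.8 − 11.7) × 0.5 = 12.1 × 0.5 = 6.05 DD.
Night half: max(0, 15.5 − 11.7) × 0.5 = 3.8 × 0.5 = 1.90 DD.
Per 24 h: 7.95 DD/day.
Duration = 127 / 7.95 = 15.975 ≈ 16.0 days.

16.0 days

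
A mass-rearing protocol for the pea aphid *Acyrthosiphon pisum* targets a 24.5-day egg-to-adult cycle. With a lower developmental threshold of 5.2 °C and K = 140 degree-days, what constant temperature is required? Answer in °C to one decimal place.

Required daily accumulation = 140 / 24.5 = 5.714 DD/day.
T = T_base + 5.714 = 5.2 + 5.714 = 10.914 ≈ 10.9 °C.

10.9 °C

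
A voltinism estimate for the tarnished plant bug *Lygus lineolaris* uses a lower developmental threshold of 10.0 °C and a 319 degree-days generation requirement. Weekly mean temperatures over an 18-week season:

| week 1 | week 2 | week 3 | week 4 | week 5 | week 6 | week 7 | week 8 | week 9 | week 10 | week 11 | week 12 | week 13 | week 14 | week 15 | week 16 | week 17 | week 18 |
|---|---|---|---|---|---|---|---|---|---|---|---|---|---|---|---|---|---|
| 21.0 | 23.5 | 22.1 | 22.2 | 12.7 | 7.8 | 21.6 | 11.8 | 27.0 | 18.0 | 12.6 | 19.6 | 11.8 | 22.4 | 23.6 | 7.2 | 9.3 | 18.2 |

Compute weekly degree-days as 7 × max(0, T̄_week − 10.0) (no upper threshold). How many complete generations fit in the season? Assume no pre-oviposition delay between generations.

3 generations

Weekly DD (7 × max(0, T̄ − 10.0)): 77.0, 94.5, 84.7, 85.4, 18.9, 0.0, 81.2, 12.6, 119.0, 56.0, 18.2, 67.2, 12.6, 86.8, 95.2, 0.0, 0.0, 57.4.
Season total = 966.7 DD.
Complete generations = ⌊966.7 / 319⌋ = 3.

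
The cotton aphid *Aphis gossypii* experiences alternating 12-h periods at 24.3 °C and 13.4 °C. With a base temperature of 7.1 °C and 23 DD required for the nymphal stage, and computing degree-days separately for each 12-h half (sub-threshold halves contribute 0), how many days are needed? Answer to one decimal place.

Day half: max(0, 24.3 − 7.1) × 0.5 = 17.2 × 0.5 = 8.60 DD.
Night half: max(0, 13.4 − 7.1) × 0.5 = 6.3 × 0.5 = 3.15 DD.
Per 24 h: 11.75 DD/day.
Duration = 23 / 11.75 = 1.957 ≈ 2.0 days.

2.0 days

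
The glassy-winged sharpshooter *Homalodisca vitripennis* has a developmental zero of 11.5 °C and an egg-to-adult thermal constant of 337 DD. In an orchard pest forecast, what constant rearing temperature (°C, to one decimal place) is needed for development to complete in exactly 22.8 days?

Required daily accumulation = 337 / 22.8 = 14.781 DD/day.
T = T_base + 14.781 = 11.5 + 14.781 = 26.281 ≈ 26.3 °C.

26.3 °C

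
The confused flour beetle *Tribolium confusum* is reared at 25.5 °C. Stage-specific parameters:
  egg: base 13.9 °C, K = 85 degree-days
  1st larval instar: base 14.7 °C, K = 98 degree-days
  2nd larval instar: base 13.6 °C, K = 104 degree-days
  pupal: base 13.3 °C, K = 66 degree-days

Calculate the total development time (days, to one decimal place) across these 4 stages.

egg: 85 / (25.5 − 13.9) = 85 / 11.6 = 7.328 d.
1st larval instar: 98 / (25.5 − 14.7) = 98 / 10.8 = 9.074 d.
2nd larval instar: 104 / (25.5 − 13.6) = 104 / 11.9 = 8.739 d.
pupal: 66 / (25.5 − 13.3) = 66 / 12.2 = 5.410 d.
Sum = 30.551 ≈ 30.6 days.

30.6 days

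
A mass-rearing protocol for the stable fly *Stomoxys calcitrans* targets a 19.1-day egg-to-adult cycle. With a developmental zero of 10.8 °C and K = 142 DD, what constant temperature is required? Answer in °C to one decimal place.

18.2 °C

Required daily accumulation = 142 / 19.1 = 7.435 DD/day.
T = T_base + 7.435 = 10.8 + 7.435 = 18.235 ≈ 18.2 °C.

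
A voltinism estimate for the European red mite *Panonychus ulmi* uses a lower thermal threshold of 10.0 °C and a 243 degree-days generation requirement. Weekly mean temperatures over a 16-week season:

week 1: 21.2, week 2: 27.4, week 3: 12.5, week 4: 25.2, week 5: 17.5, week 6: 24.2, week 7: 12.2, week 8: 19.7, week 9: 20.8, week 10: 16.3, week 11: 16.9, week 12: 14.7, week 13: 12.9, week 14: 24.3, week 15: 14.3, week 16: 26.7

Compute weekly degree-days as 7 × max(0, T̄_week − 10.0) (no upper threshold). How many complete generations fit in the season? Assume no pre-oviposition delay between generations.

4 generations

Weekly DD (7 × max(0, T̄ − 10.0)): 78.4, 121.8, 17.5, 106.4, 52.5, 99.4, 15.4, 67.9, 75.6, 44.1, 48.3, 32.9, 20.3, 100.1, 30.1, 116.9.
Season total = 1027.6 DD.
Complete generations = ⌊1027.6 / 243⌋ = 4.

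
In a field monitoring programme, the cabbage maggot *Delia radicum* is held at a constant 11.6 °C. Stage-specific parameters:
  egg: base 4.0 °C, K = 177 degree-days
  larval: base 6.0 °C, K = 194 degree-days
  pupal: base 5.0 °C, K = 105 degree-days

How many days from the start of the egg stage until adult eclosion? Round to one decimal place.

73.8 days

egg: 177 / (11.6 − 4.0) = 177 / 7.6 = 23.289 d.
larval: 194 / (11.6 − 6.0) = 194 / 5.6 = 34.643 d.
pupal: 105 / (11.6 − 5.0) = 105 / 6.6 = 15.909 d.
Sum = 73.841 ≈ 73.8 days.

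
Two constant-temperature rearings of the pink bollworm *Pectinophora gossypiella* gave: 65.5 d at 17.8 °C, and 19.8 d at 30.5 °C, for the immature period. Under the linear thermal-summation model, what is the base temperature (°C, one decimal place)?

12.3 °C

Under the model K = D·(T − T_b), so D₁·(T₁ − T_b) = D₂·(T₂ − T_b).
65.5·(17.8 − T_b) = 19.8·(30.5 − T_b)
T_b = (65.5·17.8 − 19.8·30.5) / (65.5 − 19.8) = 562.00 / 45.7 = 12.298 °C ≈ 12.3 °C.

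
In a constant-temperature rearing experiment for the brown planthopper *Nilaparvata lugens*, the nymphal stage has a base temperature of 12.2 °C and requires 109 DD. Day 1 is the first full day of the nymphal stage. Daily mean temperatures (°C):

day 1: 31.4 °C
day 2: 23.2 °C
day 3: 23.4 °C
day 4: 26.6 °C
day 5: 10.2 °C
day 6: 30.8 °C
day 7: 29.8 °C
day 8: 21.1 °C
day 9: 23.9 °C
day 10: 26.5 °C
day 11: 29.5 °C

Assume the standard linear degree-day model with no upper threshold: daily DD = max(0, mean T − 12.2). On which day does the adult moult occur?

day 9

Daily DD above 12.2 °C: 19.2, 11.0, 11.2, 14.4, 0.0, 18.6, 17.6, 8.9, 11.7, 14.3, 17.3.
Cumulative: 19.2, 30.2, 41.4, 55.8, 55.8, 74.4, 92.0, 100.9, 112.6, 126.9, 144.2.
The total first reaches 109 DD on day 9.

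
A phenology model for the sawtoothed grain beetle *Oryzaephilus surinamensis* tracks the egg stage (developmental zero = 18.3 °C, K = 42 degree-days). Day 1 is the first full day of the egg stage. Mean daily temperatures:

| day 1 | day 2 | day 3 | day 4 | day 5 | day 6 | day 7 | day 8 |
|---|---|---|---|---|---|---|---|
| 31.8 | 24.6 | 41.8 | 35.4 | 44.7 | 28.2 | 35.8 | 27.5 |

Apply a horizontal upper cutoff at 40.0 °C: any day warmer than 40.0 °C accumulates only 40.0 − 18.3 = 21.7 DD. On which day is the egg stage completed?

day 4

Daily DD above 18.3 °C (capped at 21.7): 13.5, 6.3, 21.7, 17.1, 21.7, 9.9, 17.5, 9.2.
Cumulative: 13.5, 19.8, 41.5, 58.6, 80.3, 90.2, 107.7, 116.9.
The total first reaches 42 DD on day 4.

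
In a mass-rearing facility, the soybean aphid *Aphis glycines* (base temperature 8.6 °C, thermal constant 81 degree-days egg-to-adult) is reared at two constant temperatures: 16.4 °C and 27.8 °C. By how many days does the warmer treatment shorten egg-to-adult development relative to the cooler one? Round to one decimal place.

6.2 days

At 16.4 °C: 81 / (16.4 − 8.6) = 81 / 7.8 = 10.385 d.
At 27.8 °C: 81 / (27.8 − 8.6) = 81 / 19.2 = 4.219 d.
Difference = |10.385 − 4.219| = 6.166 ≈ 6.2 days.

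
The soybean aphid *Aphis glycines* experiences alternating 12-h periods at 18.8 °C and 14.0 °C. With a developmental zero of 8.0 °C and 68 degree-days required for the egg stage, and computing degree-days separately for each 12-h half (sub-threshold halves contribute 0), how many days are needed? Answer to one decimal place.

Day half: max(0, 18.8 − 8.0) × 0.5 = 10.8 × 0.5 = 5.40 DD.
Night half: max(0, 14.0 − 8.0) × 0.5 = 6.0 × 0.5 = 3.00 DD.
Per 24 h: 8.40 DD/day.
Duration = 68 / 8.40 = 8.095 ≈ 8.1 days.

8.1 days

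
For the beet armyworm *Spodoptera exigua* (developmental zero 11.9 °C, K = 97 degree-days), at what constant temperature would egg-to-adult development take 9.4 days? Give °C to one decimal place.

22.2 °C

Required daily accumulation = 97 / 9.4 = 10.319 DD/day.
T = T_base + 10.319 = 11.9 + 10.319 = 22.219 ≈ 22.2 °C.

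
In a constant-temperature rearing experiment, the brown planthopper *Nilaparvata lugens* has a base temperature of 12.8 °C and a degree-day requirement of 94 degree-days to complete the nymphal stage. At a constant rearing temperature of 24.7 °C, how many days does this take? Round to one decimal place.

Daily accumulation = 24.7 − 12.8 = 11.9 DD/day.
Duration = 94 / 11.9 = 7.899 ≈ 7.9 days.

7.9 days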